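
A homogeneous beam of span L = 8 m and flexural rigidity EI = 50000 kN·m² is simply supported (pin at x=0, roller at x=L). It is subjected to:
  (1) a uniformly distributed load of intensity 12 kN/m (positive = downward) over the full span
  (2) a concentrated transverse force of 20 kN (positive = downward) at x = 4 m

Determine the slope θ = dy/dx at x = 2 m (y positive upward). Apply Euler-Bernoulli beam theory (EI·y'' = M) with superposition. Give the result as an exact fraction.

θ(2) = -59/12500 rad

Load 1 — uniform load w=12 kN/m over full span:
  θ_1 = -w(L³-6Lx²+4x³)/(24EI) = -12·(8³-6·8·2²+4·2³)/(24·50000) = -11/3125 rad
Load 2 — point force P=20 kN at a=4 m (b=L-a=4):
  θ_2 = -Pb(L²-b²-3x²)/(6LEI)  [x≤a] = -20·4·(8²-4²-3·2²)/(6·8·50000) = -3/2500 rad
Superposition: θ = Σ θ_i = -59/12500 rad ≈ -0.004720 rad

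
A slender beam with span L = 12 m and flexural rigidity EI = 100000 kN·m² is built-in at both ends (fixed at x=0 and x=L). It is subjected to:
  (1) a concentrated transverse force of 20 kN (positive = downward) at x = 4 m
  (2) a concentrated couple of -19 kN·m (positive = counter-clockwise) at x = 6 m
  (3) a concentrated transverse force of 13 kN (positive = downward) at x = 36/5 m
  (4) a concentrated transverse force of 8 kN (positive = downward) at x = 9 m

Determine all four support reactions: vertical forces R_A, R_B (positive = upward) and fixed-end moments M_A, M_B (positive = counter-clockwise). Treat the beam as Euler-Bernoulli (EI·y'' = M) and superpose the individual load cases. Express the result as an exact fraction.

Load 1 — point force P=20 kN at a=4 m (b=L-a=8):
  R_A = Pb²(3a+b)/L³ = 20·8²·(3·4+8)/12³ = 400/27 kN
  M_A = Pab²/L² = 20·4·8²/12² = 320/9 kN·m
  R_B = Pa²(a+3b)/L³ = 20·4²·(4+3·8)/12³ = 140/27 kN
  M_B = -Pa²b/L² = -20·4²·8/12² = -160/9 kN·m
Load 2 — applied couple M₀=-19 kN·m at a=6 m (b=L-a=6):
  R_A = 6M₀ab/L³ = 6·(-19)·6·6/12³ = -19/8 kN
  M_A = M₀b(2a-b)/L² = (-19)·6·(2·6-6)/12² = -19/4 kN·m
  R_B = -6M₀ab/L³ = -6·(-19)·6·6/12³ = 19/8 kN
  M_B = M₀a(2b-a)/L² = (-19)·6·(2·6-6)/12² = -19/4 kN·m
Load 3 — point force P=13 kN at a=36/5 m (b=L-a=24/5):
  R_A = Pb²(3a+b)/L³ = 13·(24/5)²·(3·(36/5)+(24/5))/12³ = 572/125 kN
  M_A = Pab²/L² = 13·(36/5)·(24/5)²/12² = 1872/125 kN·m
  R_B = Pa²(a+3b)/L³ = 13·(36/5)²·((36/5)+3·(24/5))/12³ = 1053/125 kN
  M_B = -Pa²b/L² = -13·(36/5)²·(24/5)/12² = -2808/125 kN·m
Load 4 — point force P=8 kN at a=9 m (b=L-a=3):
  R_A = Pb²(3a+b)/L³ = 8·3²·(3·9+3)/12³ = 5/4 kN
  M_A = Pab²/L² = 8·9·3²/12² = 9/2 kN·m
  R_B = Pa²(a+3b)/L³ = 8·9²·(9+3·3)/12³ = 27/4 kN
  M_B = -Pa²b/L² = -8·9²·3/12² = -27/2 kN·m
Superposition: R_A = 493177/27000 kN, M_A = 226267/4500 kN·m, R_B = 613823/27000 kN, M_B = -263213/4500 kN·m

R_A = 493177/27000 kN, M_A = 226267/4500 kN·m, R_B = 613823/27000 kN, M_B = -263213/4500 kN·m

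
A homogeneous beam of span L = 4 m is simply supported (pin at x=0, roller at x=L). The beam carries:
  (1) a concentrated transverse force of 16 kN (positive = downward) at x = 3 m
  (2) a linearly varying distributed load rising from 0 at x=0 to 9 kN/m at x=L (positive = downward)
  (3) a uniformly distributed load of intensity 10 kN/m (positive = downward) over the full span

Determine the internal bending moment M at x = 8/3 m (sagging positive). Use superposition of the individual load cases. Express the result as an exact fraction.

Load 1 — point force P=16 kN at a=3 m (b=L-a=1):
  M_1 = Pbx/L  [x≤a] = 16·1·(8/3)/4 = 32/3 kN·m
Load 2 — triangular load w₀=9 kN/m (0→w₀ over full span):
  M_2 = w₀Lx/6 - w₀x³/(6L) = 9·4·(8/3)/6 - 9·(8/3)³/(6·4) = 80/9 kN·m
Load 3 — uniform load w=10 kN/m over full span:
  M_3 = wx(L-x)/2 = 10·(8/3)·(4-(8/3))/2 = 160/9 kN·m
Superposition: M = Σ M_i = 112/3 kN·m ≈ 37.333333 kN·m

M(8/3) = 112/3 kN·m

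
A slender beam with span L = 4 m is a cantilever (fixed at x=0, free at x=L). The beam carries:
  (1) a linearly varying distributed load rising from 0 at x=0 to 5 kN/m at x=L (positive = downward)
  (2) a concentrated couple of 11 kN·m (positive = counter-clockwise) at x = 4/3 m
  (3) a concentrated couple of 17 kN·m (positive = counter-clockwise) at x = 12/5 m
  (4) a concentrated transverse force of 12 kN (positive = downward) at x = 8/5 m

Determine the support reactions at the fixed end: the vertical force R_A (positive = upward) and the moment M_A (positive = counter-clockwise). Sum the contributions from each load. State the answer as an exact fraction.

Load 1 — triangular load w₀=5 kN/m (0→w₀ over full span):
  R_A = w₀L/2 = 5·4/2 = 10 kN
  M_A = w₀L²/3 = 5·4²/3 = 80/3 kN·m
Load 2 — applied couple M₀=11 kN·m at a=4/3 m (b=L-a=8/3):
  R_A = 0 kN
  M_A = -M₀ = -11 kN·m
Load 3 — applied couple M₀=17 kN·m at a=12/5 m (b=L-a=8/5):
  R_A = 0 kN
  M_A = -M₀ = -17 kN·m
Load 4 — point force P=12 kN at a=8/5 m (b=L-a=12/5):
  R_A = P = 12 kN
  M_A = Pa = 12·(8/5) = 96/5 kN·m
Superposition: R_A = 22 kN, M_A = 268/15 kN·m

R_A = 22 kN, M_A = 268/15 kN·m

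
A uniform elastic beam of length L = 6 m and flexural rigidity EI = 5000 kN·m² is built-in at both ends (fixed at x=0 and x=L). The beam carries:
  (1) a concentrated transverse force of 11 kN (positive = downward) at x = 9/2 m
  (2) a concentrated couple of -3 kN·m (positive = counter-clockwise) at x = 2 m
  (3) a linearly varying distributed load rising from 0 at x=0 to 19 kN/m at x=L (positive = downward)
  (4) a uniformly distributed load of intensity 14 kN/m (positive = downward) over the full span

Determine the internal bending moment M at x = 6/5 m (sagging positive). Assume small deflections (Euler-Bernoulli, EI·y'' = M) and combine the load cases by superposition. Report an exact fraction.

M(6/5) = -26813/4000 kN·m

Load 1 — point force P=11 kN at a=9/2 m (b=L-a=3/2):
  M_1 = Pb²(3a+b)x/L³ - Pab²/L²  [x≤a] = 11·(3/2)²·(3·(9/2)+(3/2))·(6/5)/6³ - 11·(9/2)·(3/2)²/6² = -33/32 kN·m
Load 2 — applied couple M₀=-3 kN·m at a=2 m (b=L-a=4):
  M_2 = R_Ax - M_A  [x≤a] with R_A=-2/3, M_A=0 = (-2/3)·(6/5) - 0 = -4/5 kN·m
Load 3 — triangular load w₀=19 kN/m (0→w₀ over full span):
  M_3 = 3w₀Lx/20 - w₀L²/30 - w₀x³/(6L) = 3·19·6·(6/5)/20 - 19·6²/30 - 19·(6/5)³/(6·6) = -399/125 kN·m
Load 4 — uniform load w=14 kN/m over full span:
  M_4 = wLx/2 - wL²/12 - wx²/2 = 14·6·(6/5)/2 - 14·6²/12 - 14·(6/5)²/2 = -42/25 kN·m
Superposition: M = Σ M_i = -26813/4000 kN·m ≈ -6.703250 kN·m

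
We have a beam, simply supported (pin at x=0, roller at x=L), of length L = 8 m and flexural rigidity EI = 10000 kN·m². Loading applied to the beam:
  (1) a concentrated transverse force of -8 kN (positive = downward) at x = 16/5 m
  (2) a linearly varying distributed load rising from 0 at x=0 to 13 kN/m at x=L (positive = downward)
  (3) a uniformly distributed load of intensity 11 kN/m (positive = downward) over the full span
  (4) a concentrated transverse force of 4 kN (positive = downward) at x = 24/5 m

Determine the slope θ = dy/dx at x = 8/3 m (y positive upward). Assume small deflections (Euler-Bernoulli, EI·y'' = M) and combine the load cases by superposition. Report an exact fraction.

Load 1 — point force P=-8 kN at a=16/5 m (b=L-a=24/5):
  θ_1 = -Pb(L²-b²-3x²)/(6LEI)  [x≤a] = -(-8)·(24/5)·(8²-(24/5)²-3·(8/3)²)/(6·8·10000) = 368/234375 rad
Load 2 — triangular load w₀=13 kN/m (0→w₀ over full span):
  θ_2 = -w₀(7L⁴-30L²x²+15x⁴)/(360LEI) = -13·(7·8⁴-30·8²·(8/3)²+15·(8/3)⁴)/(360·8·10000) = -5408/759375 rad
Load 3 — uniform load w=11 kN/m over full span:
  θ_3 = -w(L³-6Lx²+4x³)/(24EI) = -11·(8³-6·8·(8/3)²+4·(8/3)³)/(24·10000) = -572/50625 rad
Load 4 — point force P=4 kN at a=24/5 m (b=L-a=16/5):
  θ_4 = -Pb(L²-b²-3x²)/(6LEI)  [x≤a] = -4·(16/5)·(8²-(16/5)²-3·(8/3)²)/(6·8·10000) = -608/703125 rad
Superposition: θ = Σ θ_i = -336308/18984375 rad ≈ -0.017715 rad

θ(8/3) = -336308/18984375 rad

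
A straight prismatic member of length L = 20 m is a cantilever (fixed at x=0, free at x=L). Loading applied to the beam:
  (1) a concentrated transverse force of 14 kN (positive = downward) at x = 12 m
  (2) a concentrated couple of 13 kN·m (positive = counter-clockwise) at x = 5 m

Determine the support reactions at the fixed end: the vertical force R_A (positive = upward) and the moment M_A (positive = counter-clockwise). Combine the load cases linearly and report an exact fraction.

R_A = 14 kN, M_A = 155 kN·m

Load 1 — point force P=14 kN at a=12 m (b=L-a=8):
  R_A = P = 14 kN
  M_A = Pa = 14·12 = 168 kN·m
Load 2 — applied couple M₀=13 kN·m at a=5 m (b=L-a=15):
  R_A = 0 kN
  M_A = -M₀ = -13 kN·m
Superposition: R_A = 14 kN, M_A = 155 kN·m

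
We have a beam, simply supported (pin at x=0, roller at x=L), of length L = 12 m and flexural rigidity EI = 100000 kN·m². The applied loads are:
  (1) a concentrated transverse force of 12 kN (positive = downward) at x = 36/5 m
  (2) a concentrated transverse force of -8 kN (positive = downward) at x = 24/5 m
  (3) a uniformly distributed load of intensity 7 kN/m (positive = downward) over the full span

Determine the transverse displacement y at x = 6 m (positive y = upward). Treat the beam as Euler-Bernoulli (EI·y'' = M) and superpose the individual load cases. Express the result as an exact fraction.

Load 1 — point force P=12 kN at a=36/5 m (b=L-a=24/5):
  y_1 = -Pbx(L²-b²-x²)/(6LEI)  [x≤a] = -12·(24/5)·6·(12²-(24/5)²-6²)/(6·12·100000) = -1593/390625 m
Load 2 — point force P=-8 kN at a=24/5 m (b=L-a=36/5):
  y_2 = -Pa(L-x)(2Lx-a²-x²)/(6LEI)  [x>a] = -(-8)·(24/5)·(12-6)·(2·12·6-(24/5)²-6²)/(6·12·100000) = 1062/390625 m
Load 3 — uniform load w=7 kN/m over full span:
  y_3 = -wx(L³-2Lx²+x³)/(24EI) = -7·6·(12³-2·12·6²+6³)/(24·100000) = -189/10000 m
Superposition: y = Σ y_i = -126621/6250000 m ≈ -0.020259 m

y(6) = -126621/6250000 m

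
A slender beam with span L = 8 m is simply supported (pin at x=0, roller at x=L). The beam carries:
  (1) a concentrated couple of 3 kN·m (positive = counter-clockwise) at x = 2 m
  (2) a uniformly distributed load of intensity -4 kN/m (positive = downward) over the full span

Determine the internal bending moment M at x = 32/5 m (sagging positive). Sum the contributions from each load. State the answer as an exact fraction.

M(32/5) = -527/25 kN·m

Load 1 — applied couple M₀=3 kN·m at a=2 m (b=L-a=6):
  M_1 = M₀x/L - M₀  [x>a] = 3·(32/5)/8 - 3 = -3/5 kN·m
Load 2 — uniform load w=-4 kN/m over full span:
  M_2 = wx(L-x)/2 = (-4)·(32/5)·(8-(32/5))/2 = -512/25 kN·m
Superposition: M = Σ M_i = -527/25 kN·m ≈ -21.080000 kN·m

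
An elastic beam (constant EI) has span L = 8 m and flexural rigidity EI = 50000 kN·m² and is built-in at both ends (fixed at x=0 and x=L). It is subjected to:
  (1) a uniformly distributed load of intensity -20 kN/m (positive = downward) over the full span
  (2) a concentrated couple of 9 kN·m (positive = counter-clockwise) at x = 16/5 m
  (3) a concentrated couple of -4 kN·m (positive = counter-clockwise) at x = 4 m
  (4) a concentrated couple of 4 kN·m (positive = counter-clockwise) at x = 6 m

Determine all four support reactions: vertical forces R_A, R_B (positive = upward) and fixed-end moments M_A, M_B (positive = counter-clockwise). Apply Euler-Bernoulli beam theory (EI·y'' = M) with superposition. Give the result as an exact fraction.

Load 1 — uniform load w=-20 kN/m over full span:
  R_A = wL/2 = (-20)·8/2 = -80 kN
  M_A = wL²/12 = (-20)·8²/12 = -320/3 kN·m
  R_B = wL/2 = (-20)·8/2 = -80 kN
  M_B = -wL²/12 = -(-20)·8²/12 = 320/3 kN·m
Load 2 — applied couple M₀=9 kN·m at a=16/5 m (b=L-a=24/5):
  R_A = 6M₀ab/L³ = 6·9·(16/5)·(24/5)/8³ = 81/50 kN
  M_A = M₀b(2a-b)/L² = 9·(24/5)·(2·(16/5)-(24/5))/8² = 27/25 kN·m
  R_B = -6M₀ab/L³ = -6·9·(16/5)·(24/5)/8³ = -81/50 kN
  M_B = M₀a(2b-a)/L² = 9·(16/5)·(2·(24/5)-(16/5))/8² = 72/25 kN·m
Load 3 — applied couple M₀=-4 kN·m at a=4 m (b=L-a=4):
  R_A = 6M₀ab/L³ = 6·(-4)·4·4/8³ = -3/4 kN
  M_A = M₀b(2a-b)/L² = (-4)·4·(2·4-4)/8² = -1 kN·m
  R_B = -6M₀ab/L³ = -6·(-4)·4·4/8³ = 3/4 kN
  M_B = M₀a(2b-a)/L² = (-4)·4·(2·4-4)/8² = -1 kN·m
Load 4 — applied couple M₀=4 kN·m at a=6 m (b=L-a=2):
  R_A = 6M₀ab/L³ = 6·4·6·2/8³ = 9/16 kN
  M_A = M₀b(2a-b)/L² = 4·2·(2·6-2)/8² = 5/4 kN·m
  R_B = -6M₀ab/L³ = -6·4·6·2/8³ = -9/16 kN
  M_B = M₀a(2b-a)/L² = 4·6·(2·2-6)/8² = -3/4 kN·m
Superposition: R_A = -31427/400 kN, M_A = -31601/300 kN·m, R_B = -32573/400 kN, M_B = 32339/300 kN·m

R_A = -31427/400 kN, M_A = -31601/300 kN·m, R_B = -32573/400 kN, M_B = 32339/300 kN·m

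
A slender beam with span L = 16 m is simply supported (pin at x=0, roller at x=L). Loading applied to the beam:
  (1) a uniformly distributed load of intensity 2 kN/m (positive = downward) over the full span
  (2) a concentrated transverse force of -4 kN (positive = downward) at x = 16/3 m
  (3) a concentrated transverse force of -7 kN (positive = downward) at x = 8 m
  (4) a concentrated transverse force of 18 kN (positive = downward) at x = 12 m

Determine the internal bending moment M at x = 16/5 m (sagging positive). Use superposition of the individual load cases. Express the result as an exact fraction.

M(16/5) = 2672/75 kN·m

Load 1 — uniform load w=2 kN/m over full span:
  M_1 = wx(L-x)/2 = 2·(16/5)·(16-(16/5))/2 = 1024/25 kN·m
Load 2 — point force P=-4 kN at a=16/3 m (b=L-a=32/3):
  M_2 = Pbx/L  [x≤a] = (-4)·(32/3)·(16/5)/16 = -128/15 kN·m
Load 3 — point force P=-7 kN at a=8 m (b=L-a=8):
  M_3 = Pbx/L  [x≤a] = (-7)·8·(16/5)/16 = -56/5 kN·m
Load 4 — point force P=18 kN at a=12 m (b=L-a=4):
  M_4 = Pbx/L  [x≤a] = 18·4·(16/5)/16 = 72/5 kN·m
Superposition: M = Σ M_i = 2672/75 kN·m ≈ 35.626667 kN·m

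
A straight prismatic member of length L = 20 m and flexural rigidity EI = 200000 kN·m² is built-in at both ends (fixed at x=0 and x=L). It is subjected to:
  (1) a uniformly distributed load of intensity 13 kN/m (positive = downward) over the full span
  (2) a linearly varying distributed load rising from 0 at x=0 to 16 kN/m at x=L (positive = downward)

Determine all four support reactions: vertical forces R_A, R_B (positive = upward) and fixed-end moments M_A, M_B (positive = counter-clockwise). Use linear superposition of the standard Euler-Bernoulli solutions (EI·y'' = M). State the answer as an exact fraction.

R_A = 178 kN, M_A = 1940/3 kN·m, R_B = 242 kN, M_B = -2260/3 kN·m

Load 1 — uniform load w=13 kN/m over full span:
  R_A = wL/2 = 13·20/2 = 130 kN
  M_A = wL²/12 = 13·20²/12 = 1300/3 kN·m
  R_B = wL/2 = 13·20/2 = 130 kN
  M_B = -wL²/12 = -13·20²/12 = -1300/3 kN·m
Load 2 — triangular load w₀=16 kN/m (0→w₀ over full span):
  R_A = 3w₀L/20 = 3·16·20/20 = 48 kN
  M_A = w₀L²/30 = 16·20²/30 = 640/3 kN·m
  R_B = 7w₀L/20 = 7·16·20/20 = 112 kN
  M_B = -w₀L²/20 = -16·20²/20 = -320 kN·m
Superposition: R_A = 178 kN, M_A = 1940/3 kN·m, R_B = 242 kN, M_B = -2260/3 kN·m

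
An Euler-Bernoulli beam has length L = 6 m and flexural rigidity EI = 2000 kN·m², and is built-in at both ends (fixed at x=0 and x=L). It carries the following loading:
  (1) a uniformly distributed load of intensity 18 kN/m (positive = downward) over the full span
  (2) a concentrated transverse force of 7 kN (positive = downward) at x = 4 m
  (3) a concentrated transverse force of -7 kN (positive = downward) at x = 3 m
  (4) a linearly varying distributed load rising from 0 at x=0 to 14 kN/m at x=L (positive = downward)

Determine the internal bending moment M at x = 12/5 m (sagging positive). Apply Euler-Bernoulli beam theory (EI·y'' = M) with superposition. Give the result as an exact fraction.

Load 1 — uniform load w=18 kN/m over full span:
  M_1 = wLx/2 - wL²/12 - wx²/2 = 18·6·(12/5)/2 - 18·6²/12 - 18·(12/5)²/2 = 594/25 kN·m
Load 2 — point force P=7 kN at a=4 m (b=L-a=2):
  M_2 = Pb²(3a+b)x/L³ - Pab²/L²  [x≤a] = 7·2²·(3·4+2)·(12/5)/6³ - 7·4·2²/6² = 56/45 kN·m
Load 3 — point force P=-7 kN at a=3 m (b=L-a=3):
  M_3 = Pb²(3a+b)x/L³ - Pab²/L²  [x≤a] = (-7)·3²·(3·3+3)·(12/5)/6³ - (-7)·3·3²/6² = -63/20 kN·m
Load 4 — triangular load w₀=14 kN/m (0→w₀ over full span):
  M_4 = 3w₀Lx/20 - w₀L²/30 - w₀x³/(6L) = 3·14·6·(12/5)/20 - 14·6²/30 - 14·(12/5)³/(6·6) = 1008/125 kN·m
Superposition: M = Σ M_i = 134633/4500 kN·m ≈ 29.918444 kN·m

M(12/5) = 134633/4500 kN·m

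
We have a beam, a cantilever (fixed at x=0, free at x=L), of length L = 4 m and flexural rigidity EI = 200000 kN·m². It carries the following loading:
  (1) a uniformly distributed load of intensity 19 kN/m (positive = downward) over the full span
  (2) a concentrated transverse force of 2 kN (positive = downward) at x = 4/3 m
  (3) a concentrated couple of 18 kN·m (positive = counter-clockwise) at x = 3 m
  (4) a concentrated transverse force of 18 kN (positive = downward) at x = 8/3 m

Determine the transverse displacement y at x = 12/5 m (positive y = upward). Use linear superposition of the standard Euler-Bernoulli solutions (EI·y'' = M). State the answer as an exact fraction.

Load 1 — uniform load w=19 kN/m over full span:
  y_1 = -wx²(x²-4Lx+6L²)/(24EI) = -19·(12/5)²·((12/5)²-4·4·(12/5)+6·4²)/(24·200000) = -5643/3906250 m
Load 2 — point force P=2 kN at a=4/3 m (b=L-a=8/3):
  y_2 = -Pa²(3x-a)/(6EI)  [x>a] = -2·(4/3)²·(3·(12/5)-(4/3))/(6·200000) = -22/1265625 m
Load 3 — applied couple M₀=18 kN·m at a=3 m (b=L-a=1):
  y_3 = M₀x²/(2EI)  [x≤a] = 18·(12/5)²/(2·200000) = 81/312500 m
Load 4 — point force P=18 kN at a=8/3 m (b=L-a=4/3):
  y_4 = -Px²(3a-x)/(6EI)  [x≤a] = -18·(12/5)²·(3·(8/3)-(12/5))/(6·200000) = -189/390625 m
Superposition: y = Σ y_i = -1067321/632812500 m ≈ -0.001687 m

y(12/5) = -1067321/632812500 m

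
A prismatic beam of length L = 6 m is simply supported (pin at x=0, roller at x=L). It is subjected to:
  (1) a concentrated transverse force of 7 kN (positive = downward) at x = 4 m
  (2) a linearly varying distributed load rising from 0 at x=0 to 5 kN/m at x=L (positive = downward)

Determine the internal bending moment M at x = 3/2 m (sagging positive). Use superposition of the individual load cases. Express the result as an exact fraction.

M(3/2) = 337/32 kN·m

Load 1 — point force P=7 kN at a=4 m (b=L-a=2):
  M_1 = Pbx/L  [x≤a] = 7·2·(3/2)/6 = 7/2 kN·m
Load 2 — triangular load w₀=5 kN/m (0→w₀ over full span):
  M_2 = w₀Lx/6 - w₀x³/(6L) = 5·6·(3/2)/6 - 5·(3/2)³/(6·6) = 225/32 kN·m
Superposition: M = Σ M_i = 337/32 kN·m ≈ 10.531250 kN·m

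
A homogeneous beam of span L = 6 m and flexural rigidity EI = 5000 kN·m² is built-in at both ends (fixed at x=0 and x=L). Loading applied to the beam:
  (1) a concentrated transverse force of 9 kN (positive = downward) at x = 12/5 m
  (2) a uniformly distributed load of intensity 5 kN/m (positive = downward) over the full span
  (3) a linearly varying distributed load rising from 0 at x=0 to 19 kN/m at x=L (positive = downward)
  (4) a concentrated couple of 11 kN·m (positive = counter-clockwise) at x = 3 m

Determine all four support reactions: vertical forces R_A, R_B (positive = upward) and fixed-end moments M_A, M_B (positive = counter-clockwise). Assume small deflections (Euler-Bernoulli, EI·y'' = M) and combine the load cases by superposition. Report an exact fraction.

R_A = 20341/500 kN, M_A = 24163/500 kN·m, R_B = 27659/500 kN, M_B = -25817/500 kN·m

Load 1 — point force P=9 kN at a=12/5 m (b=L-a=18/5):
  R_A = Pb²(3a+b)/L³ = 9·(18/5)²·(3·(12/5)+(18/5))/6³ = 729/125 kN
  M_A = Pab²/L² = 9·(12/5)·(18/5)²/6² = 972/125 kN·m
  R_B = Pa²(a+3b)/L³ = 9·(12/5)²·((12/5)+3·(18/5))/6³ = 396/125 kN
  M_B = -Pa²b/L² = -9·(12/5)²·(18/5)/6² = -648/125 kN·m
Load 2 — uniform load w=5 kN/m over full span:
  R_A = wL/2 = 5·6/2 = 15 kN
  M_A = wL²/12 = 5·6²/12 = 15 kN·m
  R_B = wL/2 = 5·6/2 = 15 kN
  M_B = -wL²/12 = -5·6²/12 = -15 kN·m
Load 3 — triangular load w₀=19 kN/m (0→w₀ over full span):
  R_A = 3w₀L/20 = 3·19·6/20 = 171/10 kN
  M_A = w₀L²/30 = 19·6²/30 = 114/5 kN·m
  R_B = 7w₀L/20 = 7·19·6/20 = 399/10 kN
  M_B = -w₀L²/20 = -19·6²/20 = -171/5 kN·m
Load 4 — applied couple M₀=11 kN·m at a=3 m (b=L-a=3):
  R_A = 6M₀ab/L³ = 6·11·3·3/6³ = 11/4 kN
  M_A = M₀b(2a-b)/L² = 11·3·(2·3-3)/6² = 11/4 kN·m
  R_B = -6M₀ab/L³ = -6·11·3·3/6³ = -11/4 kN
  M_B = M₀a(2b-a)/L² = 11·3·(2·3-3)/6² = 11/4 kN·m
Superposition: R_A = 20341/500 kN, M_A = 24163/500 kN·m, R_B = 27659/500 kN, M_B = -25817/500 kN·m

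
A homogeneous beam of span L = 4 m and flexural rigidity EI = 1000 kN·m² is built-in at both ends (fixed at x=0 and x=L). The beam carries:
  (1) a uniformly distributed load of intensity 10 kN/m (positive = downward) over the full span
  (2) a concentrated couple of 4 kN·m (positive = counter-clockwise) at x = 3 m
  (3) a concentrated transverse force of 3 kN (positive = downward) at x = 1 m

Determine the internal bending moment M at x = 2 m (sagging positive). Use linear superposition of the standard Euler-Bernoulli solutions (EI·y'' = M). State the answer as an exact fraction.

M(2) = 193/24 kN·m

Load 1 — uniform load w=10 kN/m over full span:
  M_1 = wLx/2 - wL²/12 - wx²/2 = 10·4·2/2 - 10·4²/12 - 10·2²/2 = 20/3 kN·m
Load 2 — applied couple M₀=4 kN·m at a=3 m (b=L-a=1):
  M_2 = R_Ax - M_A  [x≤a] with R_A=9/8, M_A=5/4 = (9/8)·2 - (5/4) = 1 kN·m
Load 3 — point force P=3 kN at a=1 m (b=L-a=3):
  M_3 = Pa²(a+3b)(L-x)/L³ - Pa²b/L²  [x>a] = 3·1²·(1+3·3)·(4-2)/4³ - 3·1²·3/4² = 3/8 kN·m
Superposition: M = Σ M_i = 193/24 kN·m ≈ 8.041667 kN·m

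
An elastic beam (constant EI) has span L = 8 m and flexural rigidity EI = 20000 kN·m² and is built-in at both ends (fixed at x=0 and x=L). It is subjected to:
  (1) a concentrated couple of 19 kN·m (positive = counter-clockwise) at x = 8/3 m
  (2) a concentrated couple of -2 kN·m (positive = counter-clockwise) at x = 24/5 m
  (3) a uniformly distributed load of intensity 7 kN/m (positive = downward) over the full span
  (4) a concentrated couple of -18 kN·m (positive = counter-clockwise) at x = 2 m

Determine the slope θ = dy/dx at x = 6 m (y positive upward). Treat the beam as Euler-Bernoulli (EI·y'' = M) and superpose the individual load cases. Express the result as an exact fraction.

θ(6) = 33137/24000000 rad

Load 1 — applied couple M₀=19 kN·m at a=8/3 m (b=L-a=16/3):
  θ_1 = (R_Ax²/2 - M_Ax - M₀(x-a))/EI  [x>a] with R_A=19/6, M_A=0 = ((19/6)·6²/2 - 0·6 - 19·(6-(8/3)))/20000 = -19/60000 rad
Load 2 — applied couple M₀=-2 kN·m at a=24/5 m (b=L-a=16/5):
  θ_2 = (R_Ax²/2 - M_Ax - M₀(x-a))/EI  [x>a] with R_A=-9/25, M_A=-16/25 = ((-9/25)·6²/2 - (-16/25)·6 - (-2)·(6-(24/5)))/20000 = -3/250000 rad
Load 3 — uniform load w=7 kN/m over full span:
  θ_3 = -wx(L-x)(L-2x)/(12EI) = -7·6·(8-6)·(8-2·6)/(12·20000) = 7/5000 rad
Load 4 — applied couple M₀=-18 kN·m at a=2 m (b=L-a=6):
  θ_4 = (R_Ax²/2 - M_Ax - M₀(x-a))/EI  [x>a] with R_A=-81/32, M_A=27/8 = ((-81/32)·6²/2 - (27/8)·6 - (-18)·(6-2))/20000 = 99/320000 rad
Superposition: θ = Σ θ_i = 33137/24000000 rad ≈ 0.001381 rad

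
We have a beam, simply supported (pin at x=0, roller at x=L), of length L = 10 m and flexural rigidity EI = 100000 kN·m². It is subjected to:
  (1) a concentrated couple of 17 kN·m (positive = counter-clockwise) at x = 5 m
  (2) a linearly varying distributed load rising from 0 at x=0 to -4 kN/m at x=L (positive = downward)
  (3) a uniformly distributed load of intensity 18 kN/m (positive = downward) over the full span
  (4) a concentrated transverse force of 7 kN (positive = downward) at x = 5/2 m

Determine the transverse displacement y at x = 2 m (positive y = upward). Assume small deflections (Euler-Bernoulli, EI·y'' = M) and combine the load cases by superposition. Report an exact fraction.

y(2) = -1592027/120000000 m

Load 1 — applied couple M₀=17 kN·m at a=5 m (b=L-a=5):
  y_1 = (M₀x³/(6L)+C₁x)/EI  [x≤a] with C₁=M₀(3b²-L²)/(6L)=-85/12 = (17·2³/(6·10)+(-85/12)·2)/100000 = -119/1000000 m
Load 2 — triangular load w₀=-4 kN/m (0→w₀ over full span):
  y_2 = -w₀x(7L⁴-10L²x²+3x⁴)/(360LEI) = -(-4)·2·(7·10⁴-10·10²·2²+3·2⁴)/(360·10·100000) = 344/234375 m
Load 3 — uniform load w=18 kN/m over full span:
  y_3 = -wx(L³-2Lx²+x³)/(24EI) = -18·2·(10³-2·10·2²+2³)/(24·100000) = -87/6250 m
Load 4 — point force P=7 kN at a=5/2 m (b=L-a=15/2):
  y_4 = -Pbx(L²-b²-x²)/(6LEI)  [x≤a] = -7·(15/2)·2·(10²-(15/2)²-2²)/(6·10·100000) = -1113/1600000 m
Superposition: y = Σ y_i = -1592027/120000000 m ≈ -0.013267 m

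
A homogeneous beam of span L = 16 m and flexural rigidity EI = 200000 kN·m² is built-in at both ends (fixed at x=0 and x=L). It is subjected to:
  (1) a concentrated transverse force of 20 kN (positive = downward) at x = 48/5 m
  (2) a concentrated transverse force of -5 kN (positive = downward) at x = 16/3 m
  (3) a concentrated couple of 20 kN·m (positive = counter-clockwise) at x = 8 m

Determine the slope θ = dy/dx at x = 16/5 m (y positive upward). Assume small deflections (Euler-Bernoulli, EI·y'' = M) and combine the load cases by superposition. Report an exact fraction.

Load 1 — point force P=20 kN at a=48/5 m (b=L-a=32/5):
  θ_1 = -Pb²x(2aL-(3a+b)x)/(2L³EI)  [x≤a] = -20·(32/5)²·(16/5)·(2·(48/5)·16-(3·(48/5)+(32/5))·(16/5))/(2·16³·200000) = -608/1953125 rad
Load 2 — point force P=-5 kN at a=16/3 m (b=L-a=32/3):
  θ_2 = -Pb²x(2aL-(3a+b)x)/(2L³EI)  [x≤a] = -(-5)·(32/3)²·(16/5)·(2·(16/3)·16-(3·(16/3)+(32/3))·(16/5))/(2·16³·200000) = 8/84375 rad
Load 3 — applied couple M₀=20 kN·m at a=8 m (b=L-a=8):
  θ_3 = (R_Ax²/2 - M_Ax)/EI  [x≤a] with R_A=15/8, M_A=5 = ((15/8)·(16/5)²/2 - 5·(16/5))/200000 = -1/31250 rad
Superposition: θ = Σ θ_i = -26207/105468750 rad ≈ -0.000248 rad

θ(16/5) = -26207/105468750 rad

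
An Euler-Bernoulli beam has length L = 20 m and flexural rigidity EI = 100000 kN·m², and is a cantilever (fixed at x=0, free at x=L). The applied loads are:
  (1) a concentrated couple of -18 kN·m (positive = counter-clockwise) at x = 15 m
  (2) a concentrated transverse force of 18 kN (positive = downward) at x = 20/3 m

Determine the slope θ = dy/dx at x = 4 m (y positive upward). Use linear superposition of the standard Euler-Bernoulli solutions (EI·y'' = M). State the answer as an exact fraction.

θ(4) = -51/12500 rad

Load 1 — applied couple M₀=-18 kN·m at a=15 m (b=L-a=5):
  θ_1 = M₀x/EI  [x≤a] = (-18)·4/100000 = -9/12500 rad
Load 2 — point force P=18 kN at a=20/3 m (b=L-a=40/3):
  θ_2 = -Px(2a-x)/(2EI)  [x≤a] = -18·4·(2·(20/3)-4)/(2·100000) = -21/6250 rad
Superposition: θ = Σ θ_i = -51/12500 rad ≈ -0.004080 rad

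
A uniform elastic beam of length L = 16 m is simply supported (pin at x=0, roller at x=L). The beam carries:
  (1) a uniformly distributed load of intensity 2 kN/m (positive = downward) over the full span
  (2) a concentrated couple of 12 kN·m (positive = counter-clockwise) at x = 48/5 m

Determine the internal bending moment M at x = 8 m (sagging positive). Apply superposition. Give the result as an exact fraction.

M(8) = 70 kN·m

Load 1 — uniform load w=2 kN/m over full span:
  M_1 = wx(L-x)/2 = 2·8·(16-8)/2 = 64 kN·m
Load 2 — applied couple M₀=12 kN·m at a=48/5 m (b=L-a=32/5):
  M_2 = M₀x/L  [x≤a] = 12·8/16 = 6 kN·m
Superposition: M = Σ M_i = 70 kN·m ≈ 70.000000 kN·m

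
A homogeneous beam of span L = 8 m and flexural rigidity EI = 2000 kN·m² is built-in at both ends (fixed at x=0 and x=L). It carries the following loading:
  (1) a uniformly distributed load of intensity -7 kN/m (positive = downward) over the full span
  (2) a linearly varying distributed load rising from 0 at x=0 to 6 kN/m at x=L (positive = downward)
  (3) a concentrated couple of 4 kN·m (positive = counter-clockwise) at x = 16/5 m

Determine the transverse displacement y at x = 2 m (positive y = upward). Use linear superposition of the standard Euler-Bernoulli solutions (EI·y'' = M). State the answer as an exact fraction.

y(2) = 129/10000 m

Load 1 — uniform load w=-7 kN/m over full span:
  y_1 = -wx²(L-x)²/(24EI) = -(-7)·2²·(8-2)²/(24·2000) = 21/1000 m
Load 2 — triangular load w₀=6 kN/m (0→w₀ over full span):
  y_2 = -w₀x²(L-x)²(x+2L)/(120LEI) = -6·2²·(8-2)²·(2+2·8)/(120·8·2000) = -81/10000 m
Load 3 — applied couple M₀=4 kN·m at a=16/5 m (b=L-a=24/5):
  y_3 = (R_Ax³/6 - M_Ax²/2)/EI  [x≤a] with R_A=18/25, M_A=12/25 = ((18/25)·2³/6 - (12/25)·2²/2)/2000 = 0 m
Superposition: y = Σ y_i = 129/10000 m ≈ 0.012900 m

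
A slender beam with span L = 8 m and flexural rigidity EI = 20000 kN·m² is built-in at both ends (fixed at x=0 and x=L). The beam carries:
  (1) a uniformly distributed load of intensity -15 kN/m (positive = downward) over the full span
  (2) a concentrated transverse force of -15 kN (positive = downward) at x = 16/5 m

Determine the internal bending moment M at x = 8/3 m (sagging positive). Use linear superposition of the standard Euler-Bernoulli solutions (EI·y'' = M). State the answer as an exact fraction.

Load 1 — uniform load w=-15 kN/m over full span:
  M_1 = wLx/2 - wL²/12 - wx²/2 = (-15)·8·(8/3)/2 - (-15)·8²/12 - (-15)·(8/3)²/2 = -80/3 kN·m
Load 2 — point force P=-15 kN at a=16/5 m (b=L-a=24/5):
  M_2 = Pb²(3a+b)x/L³ - Pab²/L²  [x≤a] = (-15)·(24/5)²·(3·(16/5)+(24/5))·(8/3)/8³ - (-15)·(16/5)·(24/5)²/8² = -216/25 kN·m
Superposition: M = Σ M_i = -2648/75 kN·m ≈ -35.306667 kN·m

M(8/3) = -2648/75 kN·m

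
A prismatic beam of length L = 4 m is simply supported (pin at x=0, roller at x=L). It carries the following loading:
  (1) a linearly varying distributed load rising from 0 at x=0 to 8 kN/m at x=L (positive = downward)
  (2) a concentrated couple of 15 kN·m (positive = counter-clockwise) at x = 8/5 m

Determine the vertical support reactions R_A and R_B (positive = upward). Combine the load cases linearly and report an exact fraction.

R_A = 109/12 kN, R_B = 83/12 kN

Load 1 — triangular load w₀=8 kN/m (0→w₀ over full span):
  R_A = w₀L/6 = 8·4/6 = 16/3 kN
  R_B = w₀L/3 = 8·4/3 = 32/3 kN
Load 2 — applied couple M₀=15 kN·m at a=8/5 m (b=L-a=12/5):
  R_A = M₀/L = 15/4 kN
  R_B = -M₀/L = -15/4 kN
Superposition: R_A = 109/12 kN, R_B = 83/12 kN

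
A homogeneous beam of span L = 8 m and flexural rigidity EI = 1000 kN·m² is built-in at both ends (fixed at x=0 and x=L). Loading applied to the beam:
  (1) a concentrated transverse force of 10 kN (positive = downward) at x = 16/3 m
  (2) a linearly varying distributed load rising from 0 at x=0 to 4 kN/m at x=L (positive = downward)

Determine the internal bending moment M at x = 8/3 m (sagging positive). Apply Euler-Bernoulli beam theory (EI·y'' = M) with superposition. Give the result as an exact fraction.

M(8/3) = 496/135 kN·m

Load 1 — point force P=10 kN at a=16/3 m (b=L-a=8/3):
  M_1 = Pb²(3a+b)x/L³ - Pab²/L²  [x≤a] = 10·(8/3)²·(3·(16/3)+(8/3))·(8/3)/8³ - 10·(16/3)·(8/3)²/8² = 80/81 kN·m
Load 2 — triangular load w₀=4 kN/m (0→w₀ over full span):
  M_2 = 3w₀Lx/20 - w₀L²/30 - w₀x³/(6L) = 3·4·8·(8/3)/20 - 4·8²/30 - 4·(8/3)³/(6·8) = 1088/405 kN·m
Superposition: M = Σ M_i = 496/135 kN·m ≈ 3.674074 kN·m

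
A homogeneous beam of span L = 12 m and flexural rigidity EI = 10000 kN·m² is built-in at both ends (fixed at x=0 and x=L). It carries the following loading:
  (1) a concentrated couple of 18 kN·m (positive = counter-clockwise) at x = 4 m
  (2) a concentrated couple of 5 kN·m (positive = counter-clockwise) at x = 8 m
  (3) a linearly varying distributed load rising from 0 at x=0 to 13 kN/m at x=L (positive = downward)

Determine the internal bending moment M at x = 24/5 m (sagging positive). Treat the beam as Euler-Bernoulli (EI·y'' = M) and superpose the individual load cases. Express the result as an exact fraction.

Load 1 — applied couple M₀=18 kN·m at a=4 m (b=L-a=8):
  M_1 = R_Ax - M_A - M₀  [x>a] with R_A=2, M_A=0 = 2·(24/5) - 0 - 18 = -42/5 kN·m
Load 2 — applied couple M₀=5 kN·m at a=8 m (b=L-a=4):
  M_2 = R_Ax - M_A  [x≤a] with R_A=5/9, M_A=5/3 = (5/9)·(24/5) - (5/3) = 1 kN·m
Load 3 — triangular load w₀=13 kN/m (0→w₀ over full span):
  M_3 = 3w₀Lx/20 - w₀L²/30 - w₀x³/(6L) = 3·13·12·(24/5)/20 - 13·12²/30 - 13·(24/5)³/(6·12) = 3744/125 kN·m
Superposition: M = Σ M_i = 2819/125 kN·m ≈ 22.552000 kN·m

M(24/5) = 2819/125 kN·m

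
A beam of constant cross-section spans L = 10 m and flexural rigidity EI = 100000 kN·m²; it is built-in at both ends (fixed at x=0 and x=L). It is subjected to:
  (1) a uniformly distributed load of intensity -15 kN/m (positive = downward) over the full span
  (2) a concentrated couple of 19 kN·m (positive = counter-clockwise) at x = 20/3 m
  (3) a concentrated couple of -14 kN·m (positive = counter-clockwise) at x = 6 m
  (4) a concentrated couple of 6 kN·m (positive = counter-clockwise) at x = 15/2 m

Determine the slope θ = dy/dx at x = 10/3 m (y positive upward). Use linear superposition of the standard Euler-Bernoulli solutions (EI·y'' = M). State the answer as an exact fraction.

θ(10/3) = 7811/9000000 rad

Load 1 — uniform load w=-15 kN/m over full span:
  θ_1 = -wx(L-x)(L-2x)/(12EI) = -(-15)·(10/3)·(10-(10/3))·(10-2·(10/3))/(12·100000) = 1/1080 rad
Load 2 — applied couple M₀=19 kN·m at a=20/3 m (b=L-a=10/3):
  θ_2 = (R_Ax²/2 - M_Ax)/EI  [x≤a] with R_A=38/15, M_A=19/3 = ((38/15)·(10/3)²/2 - (19/3)·(10/3))/100000 = -19/270000 rad
Load 3 — applied couple M₀=-14 kN·m at a=6 m (b=L-a=4):
  θ_3 = (R_Ax²/2 - M_Ax)/EI  [x≤a] with R_A=-252/125, M_A=-112/25 = ((-252/125)·(10/3)²/2 - (-112/25)·(10/3))/100000 = 7/187500 rad
Load 4 — applied couple M₀=6 kN·m at a=15/2 m (b=L-a=5/2):
  θ_4 = (R_Ax²/2 - M_Ax)/EI  [x≤a] with R_A=27/40, M_A=15/8 = ((27/40)·(10/3)²/2 - (15/8)·(10/3))/100000 = -1/40000 rad
Superposition: θ = Σ θ_i = 7811/9000000 rad ≈ 0.000868 rad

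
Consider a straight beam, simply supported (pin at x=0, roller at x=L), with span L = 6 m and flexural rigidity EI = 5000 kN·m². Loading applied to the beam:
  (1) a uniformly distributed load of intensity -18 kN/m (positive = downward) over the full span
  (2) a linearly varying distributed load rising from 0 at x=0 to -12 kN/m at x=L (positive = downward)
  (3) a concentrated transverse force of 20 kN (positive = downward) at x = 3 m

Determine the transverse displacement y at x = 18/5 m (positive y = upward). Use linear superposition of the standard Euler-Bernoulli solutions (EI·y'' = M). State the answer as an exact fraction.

y(18/5) = 1181691/19531250 m

Load 1 — uniform load w=-18 kN/m over full span:
  y_1 = -wx(L³-2Lx²+x³)/(24EI) = -(-18)·(18/5)·(6³-2·6·(18/5)²+(18/5)³)/(24·5000) = 22599/390625 m
Load 2 — triangular load w₀=-12 kN/m (0→w₀ over full span):
  y_2 = -w₀x(7L⁴-10L²x²+3x⁴)/(360LEI) = -(-12)·(18/5)·(7·6⁴-10·6²·(18/5)²+3·(18/5)⁴)/(360·6·5000) = 191808/9765625 m
Load 3 — point force P=20 kN at a=3 m (b=L-a=3):
  y_3 = -Pa(L-x)(2Lx-a²-x²)/(6LEI)  [x>a] = -20·3·(6-(18/5))·(2·6·(18/5)-3²-(18/5)²)/(6·6·5000) = -531/31250 m
Superposition: y = Σ y_i = 1181691/19531250 m ≈ 0.060503 m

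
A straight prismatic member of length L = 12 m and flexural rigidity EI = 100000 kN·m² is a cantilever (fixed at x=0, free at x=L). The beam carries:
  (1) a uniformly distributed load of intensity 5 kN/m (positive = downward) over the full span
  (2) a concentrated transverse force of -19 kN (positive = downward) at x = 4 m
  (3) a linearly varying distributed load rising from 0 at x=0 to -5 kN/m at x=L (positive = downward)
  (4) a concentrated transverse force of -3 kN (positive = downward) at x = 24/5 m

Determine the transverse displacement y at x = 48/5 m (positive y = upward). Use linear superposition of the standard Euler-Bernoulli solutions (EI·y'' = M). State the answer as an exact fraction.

y(48/5) = -310331/29296875 m

Load 1 — uniform load w=5 kN/m over full span:
  y_1 = -wx²(x²-4Lx+6L²)/(24EI) = -5·(48/5)²·((48/5)²-4·12·(48/5)+6·12²)/(24·100000) = -37152/390625 m
Load 2 — point force P=-19 kN at a=4 m (b=L-a=8):
  y_2 = -Pa²(3x-a)/(6EI)  [x>a] = -(-19)·4²·(3·(48/5)-4)/(6·100000) = 589/46875 m
Load 3 — triangular load w₀=-5 kN/m (0→w₀ over full span):
  y_3 = (w₀Lx³/12-w₀L²x²/6-w₀x⁵/(120L))/EI = ((-5)·12·(48/5)³/12-(-5)·12²·(48/5)²/6-(-5)·(48/5)⁵/(120·12))/100000 = 675648/9765625 m
Load 4 — point force P=-3 kN at a=24/5 m (b=L-a=36/5):
  y_4 = -Pa²(3x-a)/(6EI)  [x>a] = -(-3)·(24/5)²·(3·(48/5)-(24/5))/(6·100000) = 216/78125 m
Superposition: y = Σ y_i = -310331/29296875 m ≈ -0.010593 m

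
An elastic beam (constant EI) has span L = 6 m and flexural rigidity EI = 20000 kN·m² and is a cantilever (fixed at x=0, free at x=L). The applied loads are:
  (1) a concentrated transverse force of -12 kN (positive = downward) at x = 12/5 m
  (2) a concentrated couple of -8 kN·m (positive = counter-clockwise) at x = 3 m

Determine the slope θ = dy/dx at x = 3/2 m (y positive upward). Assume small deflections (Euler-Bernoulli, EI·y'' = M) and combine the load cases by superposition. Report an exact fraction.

Load 1 — point force P=-12 kN at a=12/5 m (b=L-a=18/5):
  θ_1 = -Px(2a-x)/(2EI)  [x≤a] = -(-12)·(3/2)·(2·(12/5)-(3/2))/(2·20000) = 297/200000 rad
Load 2 — applied couple M₀=-8 kN·m at a=3 m (b=L-a=3):
  θ_2 = M₀x/EI  [x≤a] = (-8)·(3/2)/20000 = -3/5000 rad
Superposition: θ = Σ θ_i = 177/200000 rad ≈ 0.000885 rad

θ(3/2) = 177/200000 rad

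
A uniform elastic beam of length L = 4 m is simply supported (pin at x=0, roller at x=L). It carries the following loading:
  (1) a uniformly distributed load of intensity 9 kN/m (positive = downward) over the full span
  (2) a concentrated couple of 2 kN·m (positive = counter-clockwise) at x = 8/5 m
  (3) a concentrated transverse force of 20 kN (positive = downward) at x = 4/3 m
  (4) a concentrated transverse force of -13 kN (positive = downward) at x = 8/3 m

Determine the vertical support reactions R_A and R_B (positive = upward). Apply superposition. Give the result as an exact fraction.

Load 1 — uniform load w=9 kN/m over full span:
  R_A = wL/2 = 9·4/2 = 18 kN
  R_B = wL/2 = 9·4/2 = 18 kN
Load 2 — applied couple M₀=2 kN·m at a=8/5 m (b=L-a=12/5):
  R_A = M₀/L = 2/4 = 1/2 kN
  R_B = -M₀/L = -2/4 = -1/2 kN
Load 3 — point force P=20 kN at a=4/3 m (b=L-a=8/3):
  R_A = Pb/L = 20·(8/3)/4 = 40/3 kN
  R_B = Pa/L = 20·(4/3)/4 = 20/3 kN
Load 4 — point force P=-13 kN at a=8/3 m (b=L-a=4/3):
  R_A = Pb/L = (-13)·(4/3)/4 = -13/3 kN
  R_B = Pa/L = (-13)·(8/3)/4 = -26/3 kN
Superposition: R_A = 55/2 kN, R_B = 31/2 kN

R_A = 55/2 kN, R_B = 31/2 kN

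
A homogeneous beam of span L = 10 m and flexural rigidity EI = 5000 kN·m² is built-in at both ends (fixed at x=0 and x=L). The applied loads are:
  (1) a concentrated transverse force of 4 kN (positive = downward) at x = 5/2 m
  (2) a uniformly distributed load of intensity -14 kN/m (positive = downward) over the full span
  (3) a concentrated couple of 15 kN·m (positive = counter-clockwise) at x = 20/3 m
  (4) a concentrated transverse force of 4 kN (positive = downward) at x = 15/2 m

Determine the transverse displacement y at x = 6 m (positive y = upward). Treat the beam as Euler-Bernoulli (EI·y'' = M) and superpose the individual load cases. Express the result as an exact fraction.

y(6) = 3581/60000 m

Load 1 — point force P=4 kN at a=5/2 m (b=L-a=15/2):
  y_1 = -Pa²(L-x)²(3bL-(3b+a)(L-x))/(6L³EI)  [x>a] = -4·(5/2)²·(10-6)²·(3·(15/2)·10-(3·(15/2)+(5/2))·(10-6))/(6·10³·5000) = -1/600 m
Load 2 — uniform load w=-14 kN/m over full span:
  y_2 = -wx²(L-x)²/(24EI) = -(-14)·6²·(10-6)²/(24·5000) = 42/625 m
Load 3 — applied couple M₀=15 kN·m at a=20/3 m (b=L-a=10/3):
  y_3 = (R_Ax³/6 - M_Ax²/2)/EI  [x≤a] with R_A=2, M_A=5 = (2·6³/6 - 5·6²/2)/5000 = -9/2500 m
Load 4 — point force P=4 kN at a=15/2 m (b=L-a=5/2):
  y_4 = -Pb²x²(3aL-(3a+b)x)/(6L³EI)  [x≤a] = -4·(5/2)²·6²·(3·(15/2)·10-(3·(15/2)+(5/2))·6)/(6·10³·5000) = -9/4000 m
Superposition: y = Σ y_i = 3581/60000 m ≈ 0.059683 m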